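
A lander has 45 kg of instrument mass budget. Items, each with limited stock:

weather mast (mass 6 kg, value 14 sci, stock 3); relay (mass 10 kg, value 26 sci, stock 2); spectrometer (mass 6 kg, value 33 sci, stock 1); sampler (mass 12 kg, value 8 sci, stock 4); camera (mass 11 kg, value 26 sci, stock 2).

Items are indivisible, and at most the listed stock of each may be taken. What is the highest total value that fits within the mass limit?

127 sci

Top feasible selections:
- 3×weather mast + 2×relay + 1×spectrometer: mass 44, value 127
- 3×weather mast + 1×relay + 1×spectrometer + 1×camera: mass 45, value 127
Best: 127 sci.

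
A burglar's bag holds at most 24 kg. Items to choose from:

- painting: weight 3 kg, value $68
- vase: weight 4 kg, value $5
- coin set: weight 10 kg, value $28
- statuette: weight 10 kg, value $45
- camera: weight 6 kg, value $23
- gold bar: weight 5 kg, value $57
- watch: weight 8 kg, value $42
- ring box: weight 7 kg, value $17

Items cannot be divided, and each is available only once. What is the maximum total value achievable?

Check high-value combinations within 24 kg:
- painting+statuette+camera+gold bar: weight 3+10+6+5=24, value 68+45+23+57=193
- painting+camera+gold bar+watch: weight 3+6+5+8=22, value 68+23+57+42=190
- painting+gold bar+watch+ring box: weight 3+5+8+7=23, value 68+57+42+17=184
Best: $193.

$193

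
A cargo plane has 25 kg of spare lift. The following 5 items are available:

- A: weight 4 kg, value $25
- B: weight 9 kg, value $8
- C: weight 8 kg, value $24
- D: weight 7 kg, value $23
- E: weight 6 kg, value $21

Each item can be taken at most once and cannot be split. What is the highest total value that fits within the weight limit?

$93

Check high-value combinations within 25 kg:
- A+C+D+E: weight 4+8+7+6=25, value 25+24+23+21=93
- A+C+D: weight 4+8+7=19, value 25+24+23=72
- A+C+E: weight 4+8+6=18, value 25+24+21=70
Best: $93.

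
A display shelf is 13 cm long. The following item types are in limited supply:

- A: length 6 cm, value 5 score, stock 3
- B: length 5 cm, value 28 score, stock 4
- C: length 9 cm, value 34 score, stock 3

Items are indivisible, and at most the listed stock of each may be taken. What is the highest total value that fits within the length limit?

56 score

Top feasible selections:
- 2×B: length 10, value 56
- 1×C: length 9, value 34
- 1×A + 1×B: length 11, value 33
Best: 56 score.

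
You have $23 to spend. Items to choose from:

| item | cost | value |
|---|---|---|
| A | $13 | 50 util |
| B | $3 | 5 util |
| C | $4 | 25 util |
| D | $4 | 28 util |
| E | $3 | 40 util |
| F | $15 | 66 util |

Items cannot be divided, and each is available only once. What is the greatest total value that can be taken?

134 util

This is a 0/1 knapsack; check combinations near the capacity.
- D+E+F: cost 4+3+15=22, value 28+40+66=134
- C+E+F: cost 4+3+15=22, value 25+40+66=131
- A+B+D+E: cost 13+3+4+3=23, value 50+5+28+40=123
- A+B+C+E: cost 13+3+4+3=23, value 50+5+25+40=120
Best: 134 util.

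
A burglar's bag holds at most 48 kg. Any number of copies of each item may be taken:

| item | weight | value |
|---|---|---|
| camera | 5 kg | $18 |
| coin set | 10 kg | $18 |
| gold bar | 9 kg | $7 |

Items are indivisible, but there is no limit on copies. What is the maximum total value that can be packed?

$162

Best value-per-unit is camera at 18/5, and filling with it alone uses weight 9×5=45. No mix of the others beats 9×18 = 162.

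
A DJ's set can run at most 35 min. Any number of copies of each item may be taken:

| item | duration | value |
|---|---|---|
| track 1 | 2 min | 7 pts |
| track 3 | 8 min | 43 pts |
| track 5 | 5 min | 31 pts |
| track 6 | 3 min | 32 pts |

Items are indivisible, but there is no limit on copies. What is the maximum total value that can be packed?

359 pts

Best value-per-unit is track 6 at 32/3; filling with it alone gives 11×32 = 352.
Optimal mix: 1×track 1 + 11×track 6 → duration 35, value 359.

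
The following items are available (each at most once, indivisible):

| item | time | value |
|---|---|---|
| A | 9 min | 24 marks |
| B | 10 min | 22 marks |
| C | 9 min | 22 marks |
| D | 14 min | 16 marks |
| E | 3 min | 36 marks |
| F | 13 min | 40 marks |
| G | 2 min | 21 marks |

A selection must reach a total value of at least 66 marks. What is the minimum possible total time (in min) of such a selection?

Subsets with value ≥ 66, sorted by total time:
- A+E+G: time 14, value 81
- C+E+G: time 14, value 79
Minimum time: 14 min.

14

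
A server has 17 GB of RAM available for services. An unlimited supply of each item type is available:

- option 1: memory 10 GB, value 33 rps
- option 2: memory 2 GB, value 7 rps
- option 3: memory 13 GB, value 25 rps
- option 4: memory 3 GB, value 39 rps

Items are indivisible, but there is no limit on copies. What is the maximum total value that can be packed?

Best value-per-unit is option 4 at 39/3; filling with it alone gives 5×39 = 195.
Optimal mix: 1×option 2 + 5×option 4 → memory 17, value 202.

202 rps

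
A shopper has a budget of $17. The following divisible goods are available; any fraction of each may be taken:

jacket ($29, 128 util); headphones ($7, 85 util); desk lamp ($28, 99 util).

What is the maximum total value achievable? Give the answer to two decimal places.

129.14

Take in order of value per unit:
- headphones (85/7 per unit): all 7 → value 85, running total 85.00
- jacket (128/29 per unit): 10 of 29 → value 10×128/29 = 44.1379, running total 129.14
Total 129.14.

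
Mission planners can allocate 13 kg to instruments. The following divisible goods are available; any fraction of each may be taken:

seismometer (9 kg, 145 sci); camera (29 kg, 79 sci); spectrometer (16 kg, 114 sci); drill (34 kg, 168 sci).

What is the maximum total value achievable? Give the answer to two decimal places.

Take in order of value per unit:
- seismometer (145/9 per unit): all 9 → value 145, running total 145.00
- spectrometer (114/16 per unit): 4 of 16 → value 4×114/16 = 28.5000, running total 173.50
Total 173.50.

173.50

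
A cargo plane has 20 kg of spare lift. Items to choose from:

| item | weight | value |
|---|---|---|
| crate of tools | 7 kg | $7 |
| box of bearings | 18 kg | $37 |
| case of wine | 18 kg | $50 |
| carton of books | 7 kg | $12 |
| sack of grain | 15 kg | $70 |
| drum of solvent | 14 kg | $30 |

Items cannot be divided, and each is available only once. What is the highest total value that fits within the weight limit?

$70

Check high-value combinations within 20 kg:
- sack of grain: weight 15, value 70
- case of wine: weight 18, value 50
- box of bearings: weight 18, value 37
- drum of solvent: weight 14, value 30
- crate of tools+carton of books: weight 7+7=14, value 7+12=19
Best: $70.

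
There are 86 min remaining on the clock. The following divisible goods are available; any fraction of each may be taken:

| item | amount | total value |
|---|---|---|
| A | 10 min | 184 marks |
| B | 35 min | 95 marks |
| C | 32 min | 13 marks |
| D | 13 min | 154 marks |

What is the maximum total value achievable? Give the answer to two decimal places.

Take in order of value per unit:
- A (184/10 per unit): all 10 → value 184, running total 184.00
- D (154/13 per unit): all 13 → value 154, running total 338.00
- B (95/35 per unit): all 35 → value 95, running total 433.00
- C (13/32 per unit): 28 of 32 → value 28×13/32 = 11.3750, running total 444.38
Total 444.38.

444.38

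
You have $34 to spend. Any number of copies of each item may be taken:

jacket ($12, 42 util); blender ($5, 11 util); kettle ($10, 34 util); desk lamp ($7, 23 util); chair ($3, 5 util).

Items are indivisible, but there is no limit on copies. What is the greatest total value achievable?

Best value-per-unit is jacket at 42/12; filling with it alone gives 2×42 = 84.
Optimal mix: 2×jacket + 1×kettle → cost 34, value 118.

118 util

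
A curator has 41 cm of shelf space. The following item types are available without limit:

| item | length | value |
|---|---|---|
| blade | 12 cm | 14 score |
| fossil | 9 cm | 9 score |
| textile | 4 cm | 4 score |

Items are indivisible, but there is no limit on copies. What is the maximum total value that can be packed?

Best value-per-unit is blade at 14/12; filling with it alone gives 3×14 = 42.
Optimal mix: 3×blade + 1×textile → length 40, value 46.

46 score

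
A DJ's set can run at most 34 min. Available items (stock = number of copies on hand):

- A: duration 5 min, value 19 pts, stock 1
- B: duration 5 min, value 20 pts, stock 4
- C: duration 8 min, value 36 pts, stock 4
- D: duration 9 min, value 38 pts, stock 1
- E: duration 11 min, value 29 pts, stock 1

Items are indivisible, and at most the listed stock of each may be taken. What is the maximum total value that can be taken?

148 pts

Best selections within duration 34 and stock limits:
- 2×B + 3×C: duration 34, value 148
- 1×A + 1×B + 3×C: duration 34, value 147
Best: 148 pts.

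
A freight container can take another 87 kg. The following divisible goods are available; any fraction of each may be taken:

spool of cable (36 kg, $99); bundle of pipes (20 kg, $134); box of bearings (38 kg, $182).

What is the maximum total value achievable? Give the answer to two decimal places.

395.75

Take in order of value per unit:
- bundle of pipes (134/20 per unit): all 20 → value 134, running total 134.00
- box of bearings (182/38 per unit): all 38 → value 182, running total 316.00
- spool of cable (99/36 per unit): 29 of 36 → value 29×99/36 = 79.7500, running total 395.75
Total 395.75.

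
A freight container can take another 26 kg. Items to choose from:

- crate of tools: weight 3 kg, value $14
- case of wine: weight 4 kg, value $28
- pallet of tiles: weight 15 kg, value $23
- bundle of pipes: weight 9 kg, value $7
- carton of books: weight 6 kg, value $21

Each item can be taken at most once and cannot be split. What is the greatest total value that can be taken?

Check high-value combinations within 26 kg:
- case of wine+pallet of tiles+carton of books: weight 4+15+6=25, value 28+23+21=72
- crate of tools+case of wine+bundle of pipes+carton of books: weight 3+4+9+6=22, value 14+28+7+21=70
- crate of tools+case of wine+pallet of tiles: weight 3+4+15=22, value 14+28+23=65
Best: $72.

$72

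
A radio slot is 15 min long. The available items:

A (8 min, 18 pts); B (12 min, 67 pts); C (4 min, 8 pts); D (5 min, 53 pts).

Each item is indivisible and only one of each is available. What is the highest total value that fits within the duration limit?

Check high-value combinations within 15 min:
- A+D: duration 8+5=13, value 18+53=71
- B: duration 12, value 67
- C+D: duration 4+5=9, value 8+53=61
- D: duration 5, value 53
Best: 71 pts.

71 pts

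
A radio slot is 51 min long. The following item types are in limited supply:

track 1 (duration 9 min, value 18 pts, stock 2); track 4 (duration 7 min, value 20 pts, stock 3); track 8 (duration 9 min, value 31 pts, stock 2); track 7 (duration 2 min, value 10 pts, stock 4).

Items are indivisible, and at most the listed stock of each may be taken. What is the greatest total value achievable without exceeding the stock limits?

162 pts

Top feasible selections:
- 3×track 4 + 2×track 8 + 4×track 7: duration 47, value 162
- 1×track 1 + 2×track 4 + 2×track 8 + 4×track 7: duration 49, value 160
Best: 162 pts.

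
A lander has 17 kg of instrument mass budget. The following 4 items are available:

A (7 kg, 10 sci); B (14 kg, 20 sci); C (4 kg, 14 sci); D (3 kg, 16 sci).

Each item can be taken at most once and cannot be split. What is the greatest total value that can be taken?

40 sci

Check high-value combinations within 17 kg:
- A+C+D: mass 7+4+3=14, value 10+14+16=40
- B+D: mass 14+3=17, value 20+16=36
- C+D: mass 4+3=7, value 14+16=30
- A+D: mass 7+3=10, value 10+16=26
Best: 40 sci.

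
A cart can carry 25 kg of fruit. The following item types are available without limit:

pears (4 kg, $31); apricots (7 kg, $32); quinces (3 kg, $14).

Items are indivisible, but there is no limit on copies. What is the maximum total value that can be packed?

Best value-per-unit is pears at 31/4, and filling with it alone uses weight 6×4=24. No mix of the others beats 6×31 = 186.

$186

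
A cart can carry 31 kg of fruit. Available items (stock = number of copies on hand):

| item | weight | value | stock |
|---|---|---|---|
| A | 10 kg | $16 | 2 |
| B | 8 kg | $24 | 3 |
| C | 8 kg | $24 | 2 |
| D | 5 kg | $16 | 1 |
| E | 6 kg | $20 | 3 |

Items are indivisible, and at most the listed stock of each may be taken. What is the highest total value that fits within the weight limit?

$100

Top feasible selections:
- 1×C + 1×D + 3×E: weight 31, value 100
- 1×B + 1×D + 3×E: weight 31, value 100
- 1×B + 2×C + 1×E: weight 30, value 92
Best: $100.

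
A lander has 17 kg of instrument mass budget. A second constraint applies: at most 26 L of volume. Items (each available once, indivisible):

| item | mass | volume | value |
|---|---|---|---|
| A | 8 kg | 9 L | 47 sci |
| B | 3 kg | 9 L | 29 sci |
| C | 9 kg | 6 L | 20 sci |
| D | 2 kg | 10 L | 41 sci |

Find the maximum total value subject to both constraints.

Feasible sets respecting both limits:
- B+C+D: mass 14, volume 25, value 90
- A+D: mass 10, volume 19, value 88
- A+B: mass 11, volume 18, value 76
Best: 90 sci.

90 sci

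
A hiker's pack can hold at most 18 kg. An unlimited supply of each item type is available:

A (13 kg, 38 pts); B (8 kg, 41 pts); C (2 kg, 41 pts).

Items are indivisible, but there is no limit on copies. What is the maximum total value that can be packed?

Best value-per-unit is C at 41/2, and filling with it alone uses weight 9×2=18. No mix of the others beats 9×41 = 369.

369 pts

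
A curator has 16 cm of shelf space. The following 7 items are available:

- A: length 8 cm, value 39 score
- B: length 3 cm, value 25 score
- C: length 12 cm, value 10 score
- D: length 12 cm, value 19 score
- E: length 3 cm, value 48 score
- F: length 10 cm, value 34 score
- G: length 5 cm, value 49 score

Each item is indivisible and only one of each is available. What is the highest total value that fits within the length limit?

136 score

Check high-value combinations within 16 cm:
- A+E+G: length 8+3+5=16, value 39+48+49=136
- B+E+G: length 3+3+5=11, value 25+48+49=122
- A+B+G: length 8+3+5=16, value 39+25+49=113
Best: 136 score.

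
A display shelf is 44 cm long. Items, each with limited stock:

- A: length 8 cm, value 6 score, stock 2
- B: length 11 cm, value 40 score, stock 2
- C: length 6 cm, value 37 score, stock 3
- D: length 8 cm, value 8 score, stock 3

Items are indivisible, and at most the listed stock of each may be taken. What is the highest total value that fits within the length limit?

191 score

Best selections within length 44 and stock limits:
- 2×B + 3×C: length 40, value 191
- 2×B + 2×C + 1×D: length 42, value 162
- 1×A + 2×B + 2×C: length 42, value 160
Best: 191 score.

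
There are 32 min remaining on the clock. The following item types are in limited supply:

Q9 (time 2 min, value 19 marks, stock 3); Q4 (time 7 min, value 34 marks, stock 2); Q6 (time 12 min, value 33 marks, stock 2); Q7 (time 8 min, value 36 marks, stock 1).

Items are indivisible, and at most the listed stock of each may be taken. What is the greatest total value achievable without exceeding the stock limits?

Best selections within time 32 and stock limits:
- 3×Q9 + 2×Q4 + 1×Q7: time 28, value 161
- 3×Q9 + 2×Q4 + 1×Q6: time 32, value 158
- 2×Q9 + 2×Q4 + 1×Q7: time 26, value 142
Best: 161 marks.

161 marks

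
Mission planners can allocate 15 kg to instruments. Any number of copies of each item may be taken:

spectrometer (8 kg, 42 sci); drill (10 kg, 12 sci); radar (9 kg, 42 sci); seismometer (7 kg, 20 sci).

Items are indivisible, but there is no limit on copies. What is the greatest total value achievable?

Best value-per-unit is spectrometer at 42/8; filling with it alone gives 1×42 = 42.
Optimal mix: 1×spectrometer + 1×seismometer → mass 15, value 62.

62 sci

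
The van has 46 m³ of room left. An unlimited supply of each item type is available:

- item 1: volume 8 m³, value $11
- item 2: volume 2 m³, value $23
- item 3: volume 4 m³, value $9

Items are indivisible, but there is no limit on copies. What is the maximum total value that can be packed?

$529

Best value-per-unit is item 2 at 23/2, and filling with it alone uses volume 23×2=46. No mix of the others beats 23×23 = 529.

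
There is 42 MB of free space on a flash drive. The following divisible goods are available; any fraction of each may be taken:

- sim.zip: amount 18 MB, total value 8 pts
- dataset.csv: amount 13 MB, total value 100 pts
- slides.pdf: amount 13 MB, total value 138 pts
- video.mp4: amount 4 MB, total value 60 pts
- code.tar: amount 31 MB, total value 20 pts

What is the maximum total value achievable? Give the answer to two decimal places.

305.74

Take in order of value per unit:
- video.mp4 (60/4 per unit): all 4 → value 60, running total 60.00
- slides.pdf (138/13 per unit): all 13 → value 138, running total 198.00
- dataset.csv (100/13 per unit): all 13 → value 100, running total 298.00
- code.tar (20/31 per unit): 12 of 31 → value 12×20/31 = 7.7419, running total 305.74
Total 305.74.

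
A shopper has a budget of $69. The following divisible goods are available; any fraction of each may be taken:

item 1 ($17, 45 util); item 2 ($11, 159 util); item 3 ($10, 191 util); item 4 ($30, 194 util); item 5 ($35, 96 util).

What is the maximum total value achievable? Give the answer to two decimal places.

Take in order of value per unit:
- item 3 (191/10 per unit): all 10 → value 191, running total 191.00
- item 2 (159/11 per unit): all 11 → value 159, running total 350.00
- item 4 (194/30 per unit): all 30 → value 194, running total 544.00
- item 5 (96/35 per unit): 18 of 35 → value 18×96/35 = 49.3714, running total 593.37
Total 593.37.

593.37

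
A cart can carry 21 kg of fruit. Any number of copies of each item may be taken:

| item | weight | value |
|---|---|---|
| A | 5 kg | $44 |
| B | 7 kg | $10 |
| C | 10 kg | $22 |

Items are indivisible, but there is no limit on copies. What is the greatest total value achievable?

$176

Best value-per-unit is A at 44/5, and filling with it alone uses weight 4×5=20. No mix of the others beats 4×44 = 176.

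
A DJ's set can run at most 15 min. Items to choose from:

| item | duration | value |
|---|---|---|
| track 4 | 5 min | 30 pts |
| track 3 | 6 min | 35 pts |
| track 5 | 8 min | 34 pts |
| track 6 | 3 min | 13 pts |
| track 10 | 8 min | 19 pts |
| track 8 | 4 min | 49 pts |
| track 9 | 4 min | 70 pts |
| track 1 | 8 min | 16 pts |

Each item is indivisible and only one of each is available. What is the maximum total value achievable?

Check high-value combinations within 15 min:
- track 3+track 8+track 9: duration 6+4+4=14, value 35+49+70=154
- track 4+track 8+track 9: duration 5+4+4=13, value 30+49+70=149
- track 4+track 3+track 9: duration 5+6+4=15, value 30+35+70=135
Best: 154 pts.

154 pts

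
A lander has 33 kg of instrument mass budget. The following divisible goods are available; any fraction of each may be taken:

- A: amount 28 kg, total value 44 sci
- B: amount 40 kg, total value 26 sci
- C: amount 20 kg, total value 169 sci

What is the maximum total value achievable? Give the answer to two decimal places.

Take in order of value per unit:
- C (169/20 per unit): all 20 → value 169, running total 169.00
- A (44/28 per unit): 13 of 28 → value 13×44/28 = 20.4286, running total 189.43
Total 189.43.

189.43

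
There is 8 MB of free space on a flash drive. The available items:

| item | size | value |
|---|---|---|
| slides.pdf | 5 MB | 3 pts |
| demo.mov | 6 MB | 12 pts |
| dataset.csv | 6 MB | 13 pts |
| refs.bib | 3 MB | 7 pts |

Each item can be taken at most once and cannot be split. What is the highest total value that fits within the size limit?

13 pts

Check high-value combinations within 8 MB:
- dataset.csv: size 6, value 13
- demo.mov: size 6, value 12
- slides.pdf+refs.bib: size 5+3=8, value 3+7=10
- refs.bib: size 3, value 7
- slides.pdf: size 5, value 3
Best: 13 pts.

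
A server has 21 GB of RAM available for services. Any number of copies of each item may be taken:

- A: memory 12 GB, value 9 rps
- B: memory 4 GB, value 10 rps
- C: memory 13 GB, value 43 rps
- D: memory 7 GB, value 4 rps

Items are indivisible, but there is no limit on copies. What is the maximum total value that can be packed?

Best value-per-unit is C at 43/13; filling with it alone gives 1×43 = 43.
Optimal mix: 2×B + 1×C → memory 21, value 63.

63 rps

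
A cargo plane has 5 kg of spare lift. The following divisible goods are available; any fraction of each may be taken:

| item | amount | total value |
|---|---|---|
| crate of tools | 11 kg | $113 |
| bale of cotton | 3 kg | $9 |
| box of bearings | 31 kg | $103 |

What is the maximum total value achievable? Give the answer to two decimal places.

51.36

Take in order of value per unit:
- crate of tools (113/11 per unit): 5 of 11 → value 5×113/11 = 51.3636, running total 51.36
Total 51.36.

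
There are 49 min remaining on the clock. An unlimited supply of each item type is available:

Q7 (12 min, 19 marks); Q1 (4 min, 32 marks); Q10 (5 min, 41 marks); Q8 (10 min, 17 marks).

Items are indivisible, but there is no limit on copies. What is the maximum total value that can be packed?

401 marks

Best value-per-unit is Q10 at 41/5; filling with it alone gives 9×41 = 369.
Optimal mix: 1×Q1 + 9×Q10 → time 49, value 401.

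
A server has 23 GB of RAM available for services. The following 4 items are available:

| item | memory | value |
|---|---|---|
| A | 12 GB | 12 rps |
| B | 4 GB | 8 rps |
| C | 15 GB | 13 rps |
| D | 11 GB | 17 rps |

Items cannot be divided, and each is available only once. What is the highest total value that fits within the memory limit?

29 rps

Check high-value combinations within 23 GB:
- A+D: memory 12+11=23, value 12+17=29
- B+D: memory 4+11=15, value 8+17=25
- B+C: memory 4+15=19, value 8+13=21
- A+B: memory 12+4=16, value 12+8=20
- D: memory 11, value 17
Best: 29 rps.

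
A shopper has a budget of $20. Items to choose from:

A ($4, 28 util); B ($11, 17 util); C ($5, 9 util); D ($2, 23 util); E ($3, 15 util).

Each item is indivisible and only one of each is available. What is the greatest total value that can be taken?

This is a 0/1 knapsack; check combinations near the capacity.
- A+B+D+E: cost 4+11+2+3=20, value 28+17+23+15=83
- A+C+D+E: cost 4+5+2+3=14, value 28+9+23+15=75
- A+B+D: cost 4+11+2=17, value 28+17+23=68
Best: 83 util.

83 util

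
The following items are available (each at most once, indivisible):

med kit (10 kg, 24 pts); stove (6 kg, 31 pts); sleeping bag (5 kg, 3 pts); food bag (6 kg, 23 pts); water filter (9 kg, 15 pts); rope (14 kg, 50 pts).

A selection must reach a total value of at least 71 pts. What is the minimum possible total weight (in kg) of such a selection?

20

Subsets with value ≥ 71, sorted by total weight:
- stove+rope: weight 20, value 81
- food bag+rope: weight 20, value 73
- med kit+stove+food bag: weight 22, value 78
Minimum weight: 20 kg.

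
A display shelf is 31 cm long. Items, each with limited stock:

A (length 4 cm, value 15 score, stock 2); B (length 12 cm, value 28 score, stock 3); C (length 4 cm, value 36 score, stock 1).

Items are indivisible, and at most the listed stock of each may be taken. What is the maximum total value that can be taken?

94 score

Top feasible selections:
- 2×A + 1×B + 1×C: length 24, value 94
- 2×B + 1×C: length 28, value 92
Best: 94 score.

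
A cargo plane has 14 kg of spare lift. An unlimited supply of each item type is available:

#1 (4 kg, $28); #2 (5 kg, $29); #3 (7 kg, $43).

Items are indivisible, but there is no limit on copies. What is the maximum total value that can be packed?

$86

Best value-per-unit is #1 at 28/4; filling with it alone gives 3×28 = 84.
Optimal mix: 1×#1 + 2×#2 → weight 14, value 86.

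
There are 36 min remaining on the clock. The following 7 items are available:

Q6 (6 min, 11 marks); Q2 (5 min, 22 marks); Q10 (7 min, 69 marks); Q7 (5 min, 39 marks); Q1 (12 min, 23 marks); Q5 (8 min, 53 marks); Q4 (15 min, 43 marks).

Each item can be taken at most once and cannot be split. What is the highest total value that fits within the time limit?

This is a 0/1 knapsack; check combinations near the capacity.
- Q10+Q7+Q5+Q4: time 7+5+8+15=35, value 69+39+53+43=204
- Q6+Q2+Q10+Q7+Q5: time 6+5+7+5+8=31, value 11+22+69+39+53=194
- Q2+Q10+Q5+Q4: time 5+7+8+15=35, value 22+69+53+43=187
- Q10+Q7+Q1+Q5: time 7+5+12+8=32, value 69+39+23+53=184
- Q2+Q10+Q7+Q5: time 5+7+5+8=25, value 22+69+39+53=183
Best: 204 marks.

204 marks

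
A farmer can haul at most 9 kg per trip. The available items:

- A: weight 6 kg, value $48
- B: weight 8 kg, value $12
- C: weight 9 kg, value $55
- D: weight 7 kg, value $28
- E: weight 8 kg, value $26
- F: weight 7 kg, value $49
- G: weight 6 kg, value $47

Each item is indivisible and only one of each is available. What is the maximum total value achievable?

$55

This is a 0/1 knapsack; check combinations near the capacity.
- C: weight 9, value 55
- F: weight 7, value 49
- A: weight 6, value 48
- G: weight 6, value 47
- D: weight 7, value 28
Best: $55.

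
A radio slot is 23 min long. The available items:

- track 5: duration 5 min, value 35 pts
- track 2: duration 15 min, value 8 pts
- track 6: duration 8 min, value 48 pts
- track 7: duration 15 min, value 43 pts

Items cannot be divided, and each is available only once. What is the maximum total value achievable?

Check high-value combinations within 23 min:
- track 6+track 7: duration 8+15=23, value 48+43=91
- track 5+track 6: duration 5+8=13, value 35+48=83
- track 5+track 7: duration 5+15=20, value 35+43=78
Best: 91 pts.

91 pts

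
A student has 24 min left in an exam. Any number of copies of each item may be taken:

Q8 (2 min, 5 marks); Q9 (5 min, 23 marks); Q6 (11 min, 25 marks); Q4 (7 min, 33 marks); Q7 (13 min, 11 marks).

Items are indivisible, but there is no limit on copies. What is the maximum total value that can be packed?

Best value-per-unit is Q4 at 33/7; filling with it alone gives 3×33 = 99.
Optimal mix: 2×Q9 + 2×Q4 → time 24, value 112.

112 marks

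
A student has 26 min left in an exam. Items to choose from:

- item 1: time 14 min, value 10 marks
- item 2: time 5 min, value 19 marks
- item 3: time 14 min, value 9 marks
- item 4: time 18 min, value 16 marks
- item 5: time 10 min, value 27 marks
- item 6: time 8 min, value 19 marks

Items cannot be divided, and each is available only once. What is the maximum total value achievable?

65 marks

Check high-value combinations within 26 min:
- item 2+item 5+item 6: time 5+10+8=23, value 19+27+19=65
- item 2+item 5: time 5+10=15, value 19+27=46
- item 5+item 6: time 10+8=18, value 27+19=46
- item 2+item 6: time 5+8=13, value 19+19=38
- item 1+item 5: time 14+10=24, value 10+27=37
Best: 65 marks.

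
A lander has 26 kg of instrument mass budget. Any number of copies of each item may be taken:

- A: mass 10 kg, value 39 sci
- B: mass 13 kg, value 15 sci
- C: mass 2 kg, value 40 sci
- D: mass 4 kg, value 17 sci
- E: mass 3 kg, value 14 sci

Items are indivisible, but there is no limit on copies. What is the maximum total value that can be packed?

Best value-per-unit is C at 40/2, and filling with it alone uses mass 13×2=26. No mix of the others beats 13×40 = 520.

520 sci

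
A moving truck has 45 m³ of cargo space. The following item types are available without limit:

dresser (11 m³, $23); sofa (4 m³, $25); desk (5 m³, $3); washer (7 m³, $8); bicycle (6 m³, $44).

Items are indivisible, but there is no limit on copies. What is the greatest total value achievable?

Best value-per-unit is bicycle at 44/6; filling with it alone gives 7×44 = 308.
Optimal mix: 2×sofa + 6×bicycle → volume 44, value 314.

$314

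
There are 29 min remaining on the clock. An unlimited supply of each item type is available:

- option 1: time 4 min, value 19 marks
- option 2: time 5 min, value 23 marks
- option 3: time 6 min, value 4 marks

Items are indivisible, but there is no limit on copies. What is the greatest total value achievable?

137 marks

Best value-per-unit is option 1 at 19/4; filling with it alone gives 7×19 = 133.
Optimal mix: 6×option 1 + 1×option 2 → time 29, value 137.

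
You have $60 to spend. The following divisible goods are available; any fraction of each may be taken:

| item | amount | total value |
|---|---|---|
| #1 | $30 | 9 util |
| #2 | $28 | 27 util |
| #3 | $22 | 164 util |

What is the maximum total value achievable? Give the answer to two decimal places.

Take in order of value per unit:
- #3 (164/22 per unit): all 22 → value 164, running total 164.00
- #2 (27/28 per unit): all 28 → value 27, running total 191.00
- #1 (9/30 per unit): 10 of 30 → value 10×9/30 = 3.0000, running total 194.00
Total 194.00.

194.00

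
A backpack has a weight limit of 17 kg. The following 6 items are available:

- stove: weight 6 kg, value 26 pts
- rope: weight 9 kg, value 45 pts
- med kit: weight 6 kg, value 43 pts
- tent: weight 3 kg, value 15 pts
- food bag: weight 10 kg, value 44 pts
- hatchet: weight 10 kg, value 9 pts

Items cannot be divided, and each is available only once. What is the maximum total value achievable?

Check high-value combinations within 17 kg:
- rope+med kit: weight 9+6=15, value 45+43=88
- med kit+food bag: weight 6+10=16, value 43+44=87
- stove+med kit+tent: weight 6+6+3=15, value 26+43+15=84
- stove+rope: weight 6+9=15, value 26+45=71
Best: 88 pts.

88 pts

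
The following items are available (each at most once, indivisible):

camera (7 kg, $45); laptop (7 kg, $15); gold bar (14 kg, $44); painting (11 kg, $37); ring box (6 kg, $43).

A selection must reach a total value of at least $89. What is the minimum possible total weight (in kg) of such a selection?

Subsets with value ≥ 89, sorted by total weight:
- camera+laptop+ring box: weight 20, value 103
- camera+gold bar: weight 21, value 89
- camera+painting+ring box: weight 24, value 125
- laptop+painting+ring box: weight 24, value 95
Minimum weight: 20 kg.

20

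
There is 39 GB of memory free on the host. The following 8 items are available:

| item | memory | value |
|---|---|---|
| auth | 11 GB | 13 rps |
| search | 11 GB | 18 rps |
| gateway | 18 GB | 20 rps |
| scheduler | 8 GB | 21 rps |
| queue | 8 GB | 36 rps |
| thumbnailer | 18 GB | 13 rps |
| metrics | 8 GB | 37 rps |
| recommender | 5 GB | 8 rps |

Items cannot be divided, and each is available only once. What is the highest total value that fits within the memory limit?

Check high-value combinations within 39 GB:
- search+scheduler+queue+metrics: memory 11+8+8+8=35, value 18+21+36+37=112
- auth+scheduler+queue+metrics: memory 11+8+8+8=35, value 13+21+36+37=107
- auth+search+queue+metrics: memory 11+11+8+8=38, value 13+18+36+37=104
- scheduler+queue+metrics+recommender: memory 8+8+8+5=29, value 21+36+37+8=102
Best: 112 rps.

112 rps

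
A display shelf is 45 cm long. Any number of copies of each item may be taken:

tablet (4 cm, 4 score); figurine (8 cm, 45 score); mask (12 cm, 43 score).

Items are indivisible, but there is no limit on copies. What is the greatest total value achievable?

Best value-per-unit is figurine at 45/8; filling with it alone gives 5×45 = 225.
Optimal mix: 1×tablet + 5×figurine → length 44, value 229.

229 score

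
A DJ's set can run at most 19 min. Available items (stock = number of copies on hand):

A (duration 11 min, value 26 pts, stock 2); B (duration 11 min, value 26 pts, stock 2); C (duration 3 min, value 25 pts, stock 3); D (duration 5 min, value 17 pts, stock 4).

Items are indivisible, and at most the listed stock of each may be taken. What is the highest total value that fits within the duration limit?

Best selections within duration 19 and stock limits:
- 3×C + 2×D: duration 19, value 109
- 3×C + 1×D: duration 14, value 92
- 2×C + 2×D: duration 16, value 84
Best: 109 pts.

109 pts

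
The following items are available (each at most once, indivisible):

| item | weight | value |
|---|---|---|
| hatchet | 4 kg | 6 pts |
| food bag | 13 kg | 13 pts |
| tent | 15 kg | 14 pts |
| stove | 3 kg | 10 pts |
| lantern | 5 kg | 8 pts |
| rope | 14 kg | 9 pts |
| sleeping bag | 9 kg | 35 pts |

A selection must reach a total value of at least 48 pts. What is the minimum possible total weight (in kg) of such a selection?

Subsets with value ≥ 48, sorted by total weight:
- hatchet+stove+sleeping bag: weight 16, value 51
- stove+lantern+sleeping bag: weight 17, value 53
- hatchet+lantern+sleeping bag: weight 18, value 49
Minimum weight: 16 kg.

16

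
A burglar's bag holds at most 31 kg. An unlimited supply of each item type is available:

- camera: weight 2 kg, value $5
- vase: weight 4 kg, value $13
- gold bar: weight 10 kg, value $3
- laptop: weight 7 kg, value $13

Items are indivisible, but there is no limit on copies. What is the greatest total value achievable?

$96

Best value-per-unit is vase at 13/4; filling with it alone gives 7×13 = 91.
Optimal mix: 1×camera + 7×vase → weight 30, value 96.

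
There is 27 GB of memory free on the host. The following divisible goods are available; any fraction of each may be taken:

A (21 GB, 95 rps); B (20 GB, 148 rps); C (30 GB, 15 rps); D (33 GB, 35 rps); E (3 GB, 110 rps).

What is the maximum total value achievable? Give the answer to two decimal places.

276.10

Take in order of value per unit:
- E (110/3 per unit): all 3 → value 110, running total 110.00
- B (148/20 per unit): all 20 → value 148, running total 258.00
- A (95/21 per unit): 4 of 21 → value 4×95/21 = 18.0952, running total 276.10
Total 276.10.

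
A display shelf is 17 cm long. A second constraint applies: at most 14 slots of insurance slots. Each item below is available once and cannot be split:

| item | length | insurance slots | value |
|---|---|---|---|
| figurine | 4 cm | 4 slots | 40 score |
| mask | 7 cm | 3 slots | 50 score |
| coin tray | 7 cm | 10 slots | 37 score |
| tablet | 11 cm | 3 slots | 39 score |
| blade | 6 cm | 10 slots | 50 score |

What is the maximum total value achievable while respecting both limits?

100 score

Feasible sets respecting both limits:
- mask+blade: length 13, insurance slots 13, value 100
- figurine+mask: length 11, insurance slots 7, value 90
- figurine+blade: length 10, insurance slots 14, value 90
- tablet+blade: length 17, insurance slots 13, value 89
Best: 100 score.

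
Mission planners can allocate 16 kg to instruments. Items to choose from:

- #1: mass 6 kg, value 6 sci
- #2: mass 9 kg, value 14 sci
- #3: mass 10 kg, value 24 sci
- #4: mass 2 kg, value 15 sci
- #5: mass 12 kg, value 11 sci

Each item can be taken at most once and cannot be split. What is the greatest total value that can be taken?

39 sci

Check high-value combinations within 16 kg:
- #3+#4: mass 10+2=12, value 24+15=39
- #1+#3: mass 6+10=16, value 6+24=30
- #2+#4: mass 9+2=11, value 14+15=29
Best: 39 sci.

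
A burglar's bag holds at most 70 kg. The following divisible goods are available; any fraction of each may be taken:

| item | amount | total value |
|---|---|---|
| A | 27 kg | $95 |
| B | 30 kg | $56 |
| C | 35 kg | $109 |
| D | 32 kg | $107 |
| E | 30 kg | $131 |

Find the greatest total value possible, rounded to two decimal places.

269.47

Take in order of value per unit:
- E (131/30 per unit): all 30 → value 131, running total 131.00
- A (95/27 per unit): all 27 → value 95, running total 226.00
- D (107/32 per unit): 13 of 32 → value 13×107/32 = 43.4688, running total 269.47
Total 269.47.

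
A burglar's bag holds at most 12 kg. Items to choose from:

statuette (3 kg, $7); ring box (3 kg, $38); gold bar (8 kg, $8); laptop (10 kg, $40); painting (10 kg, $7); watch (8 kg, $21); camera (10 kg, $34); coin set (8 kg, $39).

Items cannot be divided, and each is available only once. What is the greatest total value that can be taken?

Check high-value combinations within 12 kg:
- ring box+coin set: weight 3+8=11, value 38+39=77
- ring box+watch: weight 3+8=11, value 38+21=59
- ring box+gold bar: weight 3+8=11, value 38+8=46
- statuette+coin set: weight 3+8=11, value 7+39=46
- statuette+ring box: weight 3+3=6, value 7+38=45
Best: $77.

$77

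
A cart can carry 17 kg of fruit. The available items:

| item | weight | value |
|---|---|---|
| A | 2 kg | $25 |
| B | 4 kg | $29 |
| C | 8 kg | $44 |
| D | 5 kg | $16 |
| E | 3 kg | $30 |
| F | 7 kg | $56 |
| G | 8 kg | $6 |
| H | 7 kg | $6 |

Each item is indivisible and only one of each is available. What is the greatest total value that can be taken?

$140

Check high-value combinations within 17 kg:
- A+B+E+F: weight 2+4+3+7=16, value 25+29+30+56=140
- A+B+C+E: weight 2+4+8+3=17, value 25+29+44+30=128
- A+D+E+F: weight 2+5+3+7=17, value 25+16+30+56=127
Best: $140.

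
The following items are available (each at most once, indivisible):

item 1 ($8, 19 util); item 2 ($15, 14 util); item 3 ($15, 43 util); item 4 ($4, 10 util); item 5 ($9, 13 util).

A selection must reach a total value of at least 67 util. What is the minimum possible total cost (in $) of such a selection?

27

Subsets with value ≥ 67, sorted by total cost:
- item 1+item 3+item 4: cost 27, value 72
- item 1+item 3+item 5: cost 32, value 75
Minimum cost: 27 $.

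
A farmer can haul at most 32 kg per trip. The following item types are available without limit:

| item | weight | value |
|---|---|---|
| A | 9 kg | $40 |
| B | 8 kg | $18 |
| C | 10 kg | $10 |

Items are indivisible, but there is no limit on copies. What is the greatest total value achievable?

Best value-per-unit is A at 40/9, and filling with it alone uses weight 3×9=27. No mix of the others beats 3×40 = 120.

$120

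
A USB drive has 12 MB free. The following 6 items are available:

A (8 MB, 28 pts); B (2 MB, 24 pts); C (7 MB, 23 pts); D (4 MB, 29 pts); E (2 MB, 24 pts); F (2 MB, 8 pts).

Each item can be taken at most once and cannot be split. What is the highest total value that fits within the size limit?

Check high-value combinations within 12 MB:
- B+D+E+F: size 2+4+2+2=10, value 24+29+24+8=85
- B+D+E: size 2+4+2=8, value 24+29+24=77
- A+B+E: size 8+2+2=12, value 28+24+24=76
- B+C+E: size 2+7+2=11, value 24+23+24=71
- B+D+F: size 2+4+2=8, value 24+29+8=61
Best: 85 pts.

85 pts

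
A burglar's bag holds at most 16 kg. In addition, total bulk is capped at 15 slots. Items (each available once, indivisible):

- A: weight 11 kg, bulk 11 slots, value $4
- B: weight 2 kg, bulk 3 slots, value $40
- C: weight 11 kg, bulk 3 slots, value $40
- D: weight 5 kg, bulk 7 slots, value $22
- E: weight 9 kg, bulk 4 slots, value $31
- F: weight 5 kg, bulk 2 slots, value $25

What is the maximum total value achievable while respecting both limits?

$96

Feasible sets respecting both limits:
- B+E+F: weight 16, bulk 9, value 96
- B+D+E: weight 16, bulk 14, value 93
- B+D+F: weight 12, bulk 12, value 87
Best: $96.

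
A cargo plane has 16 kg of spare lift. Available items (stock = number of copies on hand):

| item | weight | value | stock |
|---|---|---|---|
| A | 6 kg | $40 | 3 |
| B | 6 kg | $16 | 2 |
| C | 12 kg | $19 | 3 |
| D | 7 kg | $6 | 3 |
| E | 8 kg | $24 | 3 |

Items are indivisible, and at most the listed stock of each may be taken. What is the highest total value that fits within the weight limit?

Best selections within weight 16 and stock limits:
- 2×A: weight 12, value 80
- 1×A + 1×E: weight 14, value 64
Best: $80.

$80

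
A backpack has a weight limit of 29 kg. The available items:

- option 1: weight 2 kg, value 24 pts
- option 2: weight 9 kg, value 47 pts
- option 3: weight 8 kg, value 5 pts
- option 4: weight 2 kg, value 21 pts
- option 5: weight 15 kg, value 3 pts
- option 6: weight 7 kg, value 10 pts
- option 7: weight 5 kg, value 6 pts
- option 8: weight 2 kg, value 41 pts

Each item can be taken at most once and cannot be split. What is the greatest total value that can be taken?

149 pts

Check high-value combinations within 29 kg:
- option 1+option 2+option 4+option 6+option 7+option 8: weight 2+9+2+7+5+2=27, value 24+47+21+10+6+41=149
- option 1+option 2+option 3+option 4+option 7+option 8: weight 2+9+8+2+5+2=28, value 24+47+5+21+6+41=144
- option 1+option 2+option 4+option 6+option 8: weight 2+9+2+7+2=22, value 24+47+21+10+41=143
- option 1+option 2+option 4+option 7+option 8: weight 2+9+2+5+2=20, value 24+47+21+6+41=139
- option 1+option 2+option 3+option 4+option 8: weight 2+9+8+2+2=23, value 24+47+5+21+41=138
Best: 149 pts.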